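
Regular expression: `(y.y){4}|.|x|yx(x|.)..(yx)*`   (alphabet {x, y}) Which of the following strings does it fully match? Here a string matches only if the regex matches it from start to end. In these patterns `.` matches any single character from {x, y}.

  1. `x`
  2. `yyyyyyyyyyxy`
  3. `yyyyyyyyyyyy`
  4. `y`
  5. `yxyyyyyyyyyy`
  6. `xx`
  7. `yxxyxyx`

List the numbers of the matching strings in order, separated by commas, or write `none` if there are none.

1. `x` → match
2. `yyyyyyyyyyxy` → match
3. `yyyyyyyyyyyy` → match
4. `y` → match
5. `yxyyyyyyyyyy` → match
6. `xx` → no match
7. `yxxyxyx` → match

1, 2, 3, 4, 5, 7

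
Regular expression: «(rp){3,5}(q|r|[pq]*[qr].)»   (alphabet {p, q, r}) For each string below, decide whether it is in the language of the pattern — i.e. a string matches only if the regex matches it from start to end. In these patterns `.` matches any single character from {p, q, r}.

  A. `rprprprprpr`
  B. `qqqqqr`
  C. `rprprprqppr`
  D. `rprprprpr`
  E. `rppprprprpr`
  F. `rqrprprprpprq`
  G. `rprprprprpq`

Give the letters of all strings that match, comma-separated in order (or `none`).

A, D, G

A → match
B → no match — must start with `rp`
C → no match
D → match
E → no match
F → no match — must start with `rp`
G → match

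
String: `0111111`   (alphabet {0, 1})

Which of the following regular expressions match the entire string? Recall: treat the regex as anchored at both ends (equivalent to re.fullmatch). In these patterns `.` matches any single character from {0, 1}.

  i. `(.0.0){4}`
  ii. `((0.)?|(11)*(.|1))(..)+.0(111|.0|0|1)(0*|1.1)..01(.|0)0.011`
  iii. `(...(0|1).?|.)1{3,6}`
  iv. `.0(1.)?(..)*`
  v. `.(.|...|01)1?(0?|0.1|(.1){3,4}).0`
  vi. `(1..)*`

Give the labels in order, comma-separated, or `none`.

i → no match — must end with `0`
ii → no match — must end with `011`
iii → match
iv → no match
v → no match — must end with `0`
vi → no match

iii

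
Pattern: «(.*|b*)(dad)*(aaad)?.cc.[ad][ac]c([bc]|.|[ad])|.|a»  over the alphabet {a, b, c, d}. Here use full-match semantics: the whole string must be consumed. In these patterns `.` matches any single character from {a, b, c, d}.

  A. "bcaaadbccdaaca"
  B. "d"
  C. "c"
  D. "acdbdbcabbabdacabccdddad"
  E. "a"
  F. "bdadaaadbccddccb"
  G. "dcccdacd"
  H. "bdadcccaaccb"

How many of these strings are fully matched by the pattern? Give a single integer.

A → match
B. "d" → match
C. "c" → match
D → no match
E. "a" → match
F → match
G. "dcccdacd" → match
H. "bdadcccaaccb" → match
Total matched: 7

7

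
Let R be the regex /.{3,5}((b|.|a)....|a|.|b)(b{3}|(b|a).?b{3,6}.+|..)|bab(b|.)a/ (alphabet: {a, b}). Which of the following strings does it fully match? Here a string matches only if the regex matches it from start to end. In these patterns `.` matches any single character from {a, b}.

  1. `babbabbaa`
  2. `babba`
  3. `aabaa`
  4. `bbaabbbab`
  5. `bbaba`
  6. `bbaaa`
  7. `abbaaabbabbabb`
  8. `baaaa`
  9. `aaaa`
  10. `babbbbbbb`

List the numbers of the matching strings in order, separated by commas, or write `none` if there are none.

1. `babbabbaa` → no match
2. `babba` → match
3. `aabaa` → no match
4. `bbaabbbab` → no match
5. `bbaba` → no match
6. `bbaaa` → no match
7 → no match
8. `baaaa` → no match
9. `aaaa` → no match
10. `babbbbbbb` → match

2, 10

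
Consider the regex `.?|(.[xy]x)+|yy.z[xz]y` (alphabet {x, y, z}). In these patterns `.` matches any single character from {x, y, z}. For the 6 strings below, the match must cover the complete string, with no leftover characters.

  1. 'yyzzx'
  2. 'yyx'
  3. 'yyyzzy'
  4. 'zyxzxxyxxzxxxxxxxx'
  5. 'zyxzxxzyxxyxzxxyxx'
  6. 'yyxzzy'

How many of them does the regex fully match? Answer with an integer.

1 → no match
2 → match
3 → match
4 → match
5 → match
6 → match
Total matched: 5

5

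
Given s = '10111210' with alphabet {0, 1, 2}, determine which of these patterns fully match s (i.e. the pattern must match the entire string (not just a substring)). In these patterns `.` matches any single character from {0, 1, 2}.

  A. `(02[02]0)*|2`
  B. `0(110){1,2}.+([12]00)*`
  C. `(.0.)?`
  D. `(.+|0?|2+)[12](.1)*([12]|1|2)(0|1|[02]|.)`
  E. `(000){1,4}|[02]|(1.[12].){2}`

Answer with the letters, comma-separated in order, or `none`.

D, E

A → no match
B → no match — must start with '0110'
C → no match
D → match
E → match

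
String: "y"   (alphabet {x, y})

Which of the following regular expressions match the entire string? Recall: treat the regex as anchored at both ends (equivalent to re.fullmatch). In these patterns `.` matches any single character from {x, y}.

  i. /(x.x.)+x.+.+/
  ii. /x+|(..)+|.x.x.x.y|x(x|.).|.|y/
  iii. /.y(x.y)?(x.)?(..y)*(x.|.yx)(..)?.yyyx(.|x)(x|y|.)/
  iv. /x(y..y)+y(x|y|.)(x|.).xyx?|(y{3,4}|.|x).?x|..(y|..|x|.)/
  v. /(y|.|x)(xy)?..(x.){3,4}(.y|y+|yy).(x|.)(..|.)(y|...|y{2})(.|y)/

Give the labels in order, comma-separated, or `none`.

i → no match — must start with "x"
ii → match
iii → no match
iv → no match
v → no match

ii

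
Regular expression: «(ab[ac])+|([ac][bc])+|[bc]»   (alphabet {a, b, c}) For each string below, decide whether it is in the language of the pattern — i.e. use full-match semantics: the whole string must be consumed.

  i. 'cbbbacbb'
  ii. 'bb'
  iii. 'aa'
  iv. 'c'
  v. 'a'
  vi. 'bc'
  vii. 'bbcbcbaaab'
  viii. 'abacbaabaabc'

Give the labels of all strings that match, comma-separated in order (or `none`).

iv

i → no match
ii → no match
iii → no match
iv → match
v → no match
vi → no match
vii → no match
viii → no match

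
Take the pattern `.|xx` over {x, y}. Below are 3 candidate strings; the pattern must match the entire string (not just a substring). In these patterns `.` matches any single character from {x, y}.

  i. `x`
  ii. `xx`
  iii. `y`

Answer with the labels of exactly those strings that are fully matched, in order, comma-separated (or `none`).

i. `x` → match
ii. `xx` → match
iii. `y` → match

i, ii, iii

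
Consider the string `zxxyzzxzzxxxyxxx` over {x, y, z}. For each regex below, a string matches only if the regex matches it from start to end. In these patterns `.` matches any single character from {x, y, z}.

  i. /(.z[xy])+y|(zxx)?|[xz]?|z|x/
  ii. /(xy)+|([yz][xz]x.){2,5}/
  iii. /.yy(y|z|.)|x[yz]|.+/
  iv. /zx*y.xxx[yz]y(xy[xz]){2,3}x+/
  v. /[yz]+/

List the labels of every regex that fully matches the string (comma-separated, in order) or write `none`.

i → no match
ii → match
iii → match
iv → no match
v → no match

ii, iii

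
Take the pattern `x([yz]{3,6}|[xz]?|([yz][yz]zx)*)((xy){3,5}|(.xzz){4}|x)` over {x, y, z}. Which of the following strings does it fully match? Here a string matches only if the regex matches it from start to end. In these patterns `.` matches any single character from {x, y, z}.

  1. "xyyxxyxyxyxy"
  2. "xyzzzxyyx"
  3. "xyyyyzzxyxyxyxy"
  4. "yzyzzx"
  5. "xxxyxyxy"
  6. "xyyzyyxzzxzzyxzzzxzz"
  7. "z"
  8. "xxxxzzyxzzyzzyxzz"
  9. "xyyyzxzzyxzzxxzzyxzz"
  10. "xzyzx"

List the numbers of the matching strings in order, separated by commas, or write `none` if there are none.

3, 5, 9, 10

1 → no match
2 → no match
3 → match
4 → no match — must start with "x"
5 → match
6 → no match
7 → no match — must start with "x"
8 → no match
9 → match
10 → match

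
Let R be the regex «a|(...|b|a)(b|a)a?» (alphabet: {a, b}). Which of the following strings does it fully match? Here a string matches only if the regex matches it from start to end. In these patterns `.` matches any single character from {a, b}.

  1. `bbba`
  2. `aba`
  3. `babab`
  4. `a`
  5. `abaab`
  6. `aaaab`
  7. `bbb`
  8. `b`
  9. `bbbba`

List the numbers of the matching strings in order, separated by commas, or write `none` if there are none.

1 → match
2 → match
3 → no match
4 → match
5 → no match
6 → no match
7 → no match
8 → no match
9 → match

1, 2, 4, 9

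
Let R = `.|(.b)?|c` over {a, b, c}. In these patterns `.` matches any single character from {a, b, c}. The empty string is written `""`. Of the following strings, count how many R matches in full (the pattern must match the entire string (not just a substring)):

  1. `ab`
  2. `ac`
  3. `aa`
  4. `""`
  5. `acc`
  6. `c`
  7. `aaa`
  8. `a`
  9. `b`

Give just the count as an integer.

1. `ab` → match
2. `ac` → no match
3. `aa` → no match
4. `""` → match
5. `acc` → no match
6. `c` → match
7. `aaa` → no match
8. `a` → match
9. `b` → match
Total matched: 5

5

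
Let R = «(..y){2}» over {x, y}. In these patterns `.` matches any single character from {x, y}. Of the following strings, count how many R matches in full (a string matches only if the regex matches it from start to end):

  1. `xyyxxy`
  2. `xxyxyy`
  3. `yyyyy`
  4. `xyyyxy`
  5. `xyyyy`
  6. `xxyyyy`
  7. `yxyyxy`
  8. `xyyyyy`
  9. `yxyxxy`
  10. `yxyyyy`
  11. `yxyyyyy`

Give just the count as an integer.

1 → match
2 → match
3 → no match
4 → match
5 → no match
6 → match
7 → match
8 → match
9 → match
10 → match
11 → no match
Total matched: 8

8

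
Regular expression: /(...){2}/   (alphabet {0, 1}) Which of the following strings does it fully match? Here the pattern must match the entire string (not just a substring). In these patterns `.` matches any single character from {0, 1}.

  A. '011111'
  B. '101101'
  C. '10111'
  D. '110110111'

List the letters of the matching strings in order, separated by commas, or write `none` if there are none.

A, B

A. '011111' → match
B. '101101' → match
C. '10111' → no match
D. '110110111' → no match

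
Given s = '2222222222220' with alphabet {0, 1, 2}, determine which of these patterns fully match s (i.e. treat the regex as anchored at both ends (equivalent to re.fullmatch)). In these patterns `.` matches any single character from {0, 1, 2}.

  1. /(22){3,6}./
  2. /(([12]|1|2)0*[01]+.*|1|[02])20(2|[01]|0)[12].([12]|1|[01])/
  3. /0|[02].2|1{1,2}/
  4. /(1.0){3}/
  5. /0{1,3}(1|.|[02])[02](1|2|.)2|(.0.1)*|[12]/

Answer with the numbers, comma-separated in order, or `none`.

1

1 → match
2 → no match
3 → no match
4 → no match — must start with '1'
5 → no match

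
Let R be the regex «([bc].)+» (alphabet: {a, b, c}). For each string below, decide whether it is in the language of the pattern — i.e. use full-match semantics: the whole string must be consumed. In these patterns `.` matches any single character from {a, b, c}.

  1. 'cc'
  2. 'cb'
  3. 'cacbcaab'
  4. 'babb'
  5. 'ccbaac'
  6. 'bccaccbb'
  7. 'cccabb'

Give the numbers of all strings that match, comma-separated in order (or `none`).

1, 2, 4, 6, 7

1 → match
2 → match
3 → no match
4 → match
5 → no match
6 → match
7 → match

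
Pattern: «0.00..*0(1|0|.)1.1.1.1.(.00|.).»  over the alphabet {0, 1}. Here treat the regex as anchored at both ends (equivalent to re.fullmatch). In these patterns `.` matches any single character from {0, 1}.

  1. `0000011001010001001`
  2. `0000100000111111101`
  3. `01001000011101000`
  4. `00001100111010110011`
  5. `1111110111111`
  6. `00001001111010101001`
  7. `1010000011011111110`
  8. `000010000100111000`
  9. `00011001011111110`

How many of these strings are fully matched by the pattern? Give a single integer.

1

1 → no match
2 → no match
3 → no match
4 → no match
5 → no match — must start with `0`
6 → match
7 → no match — must start with `0`
8 → no match
9 → no match
Total matched: 1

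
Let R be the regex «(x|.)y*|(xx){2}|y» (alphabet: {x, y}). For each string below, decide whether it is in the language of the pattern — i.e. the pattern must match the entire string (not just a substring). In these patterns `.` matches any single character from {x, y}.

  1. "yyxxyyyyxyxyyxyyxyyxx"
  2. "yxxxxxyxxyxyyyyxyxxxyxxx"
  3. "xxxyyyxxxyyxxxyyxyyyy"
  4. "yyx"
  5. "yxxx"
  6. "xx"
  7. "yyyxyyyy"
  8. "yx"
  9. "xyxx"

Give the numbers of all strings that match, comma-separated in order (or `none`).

none

1 → no match
2 → no match
3 → no match
4 → no match
5 → no match
6 → no match
7 → no match
8 → no match
9 → no match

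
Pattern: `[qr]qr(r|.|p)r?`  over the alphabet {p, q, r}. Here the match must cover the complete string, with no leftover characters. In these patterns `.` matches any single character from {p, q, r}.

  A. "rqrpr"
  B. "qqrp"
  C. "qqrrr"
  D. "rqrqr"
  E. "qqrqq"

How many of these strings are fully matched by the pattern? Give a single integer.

4

A. "rqrpr" → match
B. "qqrp" → match
C. "qqrrr" → match
D. "rqrqr" → match
E. "qqrqq" → no match
Total matched: 4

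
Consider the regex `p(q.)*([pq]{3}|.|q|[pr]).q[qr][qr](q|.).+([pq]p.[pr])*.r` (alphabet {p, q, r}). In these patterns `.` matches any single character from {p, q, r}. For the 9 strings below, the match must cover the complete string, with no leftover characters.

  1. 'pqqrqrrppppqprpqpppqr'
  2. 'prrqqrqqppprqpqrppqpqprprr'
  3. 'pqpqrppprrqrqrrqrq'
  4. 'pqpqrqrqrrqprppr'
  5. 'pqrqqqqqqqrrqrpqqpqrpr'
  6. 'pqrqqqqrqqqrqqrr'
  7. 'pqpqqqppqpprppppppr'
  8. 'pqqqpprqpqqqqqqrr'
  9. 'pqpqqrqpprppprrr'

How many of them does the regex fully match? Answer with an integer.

6

1 → no match
2 → match
3 → no match — must end with 'r'
4 → match
5 → match
6 → match
7 → match
8 → no match
9 → match
Total matched: 6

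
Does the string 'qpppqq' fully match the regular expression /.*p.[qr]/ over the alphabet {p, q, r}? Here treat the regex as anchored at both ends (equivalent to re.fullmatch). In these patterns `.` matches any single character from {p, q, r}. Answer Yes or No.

Yes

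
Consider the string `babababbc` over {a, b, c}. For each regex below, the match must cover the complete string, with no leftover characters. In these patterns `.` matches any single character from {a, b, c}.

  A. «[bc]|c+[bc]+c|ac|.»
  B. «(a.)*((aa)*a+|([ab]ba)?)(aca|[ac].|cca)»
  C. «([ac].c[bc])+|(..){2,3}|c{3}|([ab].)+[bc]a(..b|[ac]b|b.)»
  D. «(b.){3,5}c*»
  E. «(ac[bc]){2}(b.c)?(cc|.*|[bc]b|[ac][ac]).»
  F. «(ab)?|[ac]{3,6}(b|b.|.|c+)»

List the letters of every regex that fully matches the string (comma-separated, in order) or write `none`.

D

A → no match
B → no match
C → no match
D → match
E → no match — must start with `ac`
F → no match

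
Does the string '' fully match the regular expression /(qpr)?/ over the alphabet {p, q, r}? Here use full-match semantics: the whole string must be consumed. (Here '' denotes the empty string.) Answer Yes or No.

Yes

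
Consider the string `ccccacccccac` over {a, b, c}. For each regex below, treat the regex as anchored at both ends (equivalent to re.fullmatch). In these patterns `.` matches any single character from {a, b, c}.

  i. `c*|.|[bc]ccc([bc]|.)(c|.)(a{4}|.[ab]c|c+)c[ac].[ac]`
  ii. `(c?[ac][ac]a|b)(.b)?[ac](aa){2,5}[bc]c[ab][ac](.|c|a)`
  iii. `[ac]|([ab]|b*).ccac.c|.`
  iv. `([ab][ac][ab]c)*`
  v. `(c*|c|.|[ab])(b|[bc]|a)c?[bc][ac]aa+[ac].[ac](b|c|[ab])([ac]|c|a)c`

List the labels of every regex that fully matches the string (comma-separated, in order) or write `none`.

i → match
ii → no match
iii → no match
iv → no match
v → no match

i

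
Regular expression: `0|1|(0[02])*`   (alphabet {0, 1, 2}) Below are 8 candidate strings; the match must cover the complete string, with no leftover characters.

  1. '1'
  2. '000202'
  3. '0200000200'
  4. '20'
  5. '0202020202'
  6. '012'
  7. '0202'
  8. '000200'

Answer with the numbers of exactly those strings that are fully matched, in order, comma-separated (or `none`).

1. '1' → match
2. '000202' → match
3. '0200000200' → match
4. '20' → no match
5. '0202020202' → match
6. '012' → no match
7. '0202' → match
8. '000200' → match

1, 2, 3, 5, 7, 8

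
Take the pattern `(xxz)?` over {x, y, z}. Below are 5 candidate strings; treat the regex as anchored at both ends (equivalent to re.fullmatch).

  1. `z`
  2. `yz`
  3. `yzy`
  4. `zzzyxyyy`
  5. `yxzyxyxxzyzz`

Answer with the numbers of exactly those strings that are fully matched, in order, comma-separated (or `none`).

none

1 → no match
2 → no match
3 → no match
4 → no match
5 → no match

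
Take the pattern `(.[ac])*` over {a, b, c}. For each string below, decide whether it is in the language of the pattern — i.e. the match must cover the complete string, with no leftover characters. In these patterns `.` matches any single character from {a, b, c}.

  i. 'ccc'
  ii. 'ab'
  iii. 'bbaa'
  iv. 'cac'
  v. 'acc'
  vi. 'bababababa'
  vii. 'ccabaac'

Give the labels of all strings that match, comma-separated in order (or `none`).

i → no match
ii → no match
iii → no match
iv → no match
v → no match
vi → match
vii → no match

vi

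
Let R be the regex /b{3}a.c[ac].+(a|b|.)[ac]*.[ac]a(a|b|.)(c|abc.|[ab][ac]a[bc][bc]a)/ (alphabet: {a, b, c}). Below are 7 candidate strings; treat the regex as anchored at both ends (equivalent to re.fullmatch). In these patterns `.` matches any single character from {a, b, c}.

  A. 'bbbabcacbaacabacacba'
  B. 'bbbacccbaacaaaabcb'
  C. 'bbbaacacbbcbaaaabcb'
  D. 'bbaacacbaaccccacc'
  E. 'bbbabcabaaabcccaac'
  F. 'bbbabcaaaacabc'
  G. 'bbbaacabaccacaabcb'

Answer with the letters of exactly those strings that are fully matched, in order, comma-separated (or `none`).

A, B, C, E, F

A → match
B → match
C → match
D → no match
E → match
F → match
G → no match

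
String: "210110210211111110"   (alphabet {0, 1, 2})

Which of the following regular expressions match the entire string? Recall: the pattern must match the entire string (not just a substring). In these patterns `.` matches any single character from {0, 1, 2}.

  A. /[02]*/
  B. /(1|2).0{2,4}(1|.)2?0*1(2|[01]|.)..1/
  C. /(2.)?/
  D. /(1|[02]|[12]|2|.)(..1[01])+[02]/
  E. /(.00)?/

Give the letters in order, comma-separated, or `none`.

D

A → no match
B → no match — must end with "1"
C → no match
D → match
E → no match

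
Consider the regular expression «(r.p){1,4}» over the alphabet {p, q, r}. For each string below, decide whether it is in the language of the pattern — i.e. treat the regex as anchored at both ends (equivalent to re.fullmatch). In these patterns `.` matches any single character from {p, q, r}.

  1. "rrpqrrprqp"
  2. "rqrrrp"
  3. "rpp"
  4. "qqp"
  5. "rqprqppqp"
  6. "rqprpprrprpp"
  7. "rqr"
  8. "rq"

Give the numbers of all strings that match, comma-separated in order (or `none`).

3, 6

1 → no match
2 → no match
3 → match
4 → no match — must start with "r"
5 → no match
6 → match
7 → no match — must end with "p"
8 → no match — must end with "p"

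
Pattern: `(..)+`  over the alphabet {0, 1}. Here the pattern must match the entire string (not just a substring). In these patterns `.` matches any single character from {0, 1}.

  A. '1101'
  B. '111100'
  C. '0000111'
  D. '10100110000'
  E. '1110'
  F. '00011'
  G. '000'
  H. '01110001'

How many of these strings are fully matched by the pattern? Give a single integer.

A → match
B → match
C → no match
D → no match
E → match
F → no match
G → no match
H → match
Total matched: 4

4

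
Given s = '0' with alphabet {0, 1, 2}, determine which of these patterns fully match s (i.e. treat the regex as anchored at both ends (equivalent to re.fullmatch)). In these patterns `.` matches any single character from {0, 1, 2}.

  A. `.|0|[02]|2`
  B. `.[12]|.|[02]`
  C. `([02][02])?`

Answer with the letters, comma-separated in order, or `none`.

A → match
B → match
C → no match

A, B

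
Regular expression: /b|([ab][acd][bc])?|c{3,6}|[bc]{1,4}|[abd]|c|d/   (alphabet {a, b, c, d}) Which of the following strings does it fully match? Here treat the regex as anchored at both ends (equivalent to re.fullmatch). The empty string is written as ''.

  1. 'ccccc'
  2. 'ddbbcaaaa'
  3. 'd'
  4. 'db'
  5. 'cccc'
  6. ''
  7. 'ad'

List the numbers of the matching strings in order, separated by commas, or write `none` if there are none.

1. 'ccccc' → match
2. 'ddbbcaaaa' → no match
3. 'd' → match
4. 'db' → no match
5. 'cccc' → match
6. '' → match
7. 'ad' → no match

1, 3, 5, 6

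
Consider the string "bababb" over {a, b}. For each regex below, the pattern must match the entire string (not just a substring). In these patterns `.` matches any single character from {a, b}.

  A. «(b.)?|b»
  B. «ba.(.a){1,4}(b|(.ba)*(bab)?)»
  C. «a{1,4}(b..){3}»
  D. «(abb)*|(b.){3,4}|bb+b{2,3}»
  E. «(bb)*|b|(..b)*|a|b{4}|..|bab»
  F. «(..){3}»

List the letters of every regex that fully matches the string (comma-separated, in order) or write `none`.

D, E, F

A → no match
B → no match
C → no match — must start with "a"
D → match
E → match
F → match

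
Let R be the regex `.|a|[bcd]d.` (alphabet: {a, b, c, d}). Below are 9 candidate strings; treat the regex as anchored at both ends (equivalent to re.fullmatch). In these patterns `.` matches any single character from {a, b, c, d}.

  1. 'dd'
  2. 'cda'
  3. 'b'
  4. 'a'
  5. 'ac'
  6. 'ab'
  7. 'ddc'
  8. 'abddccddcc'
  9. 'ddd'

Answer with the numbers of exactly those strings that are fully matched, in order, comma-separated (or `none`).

1 → no match
2 → match
3 → match
4 → match
5 → no match
6 → no match
7 → match
8 → no match
9 → match

2, 3, 4, 7, 9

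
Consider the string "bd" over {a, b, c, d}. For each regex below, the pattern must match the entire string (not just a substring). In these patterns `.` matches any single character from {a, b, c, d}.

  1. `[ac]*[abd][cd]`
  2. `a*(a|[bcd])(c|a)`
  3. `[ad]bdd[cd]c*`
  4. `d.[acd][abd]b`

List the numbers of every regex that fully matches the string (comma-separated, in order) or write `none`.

1 → match
2 → no match
3 → no match
4 → no match — must start with "d"

1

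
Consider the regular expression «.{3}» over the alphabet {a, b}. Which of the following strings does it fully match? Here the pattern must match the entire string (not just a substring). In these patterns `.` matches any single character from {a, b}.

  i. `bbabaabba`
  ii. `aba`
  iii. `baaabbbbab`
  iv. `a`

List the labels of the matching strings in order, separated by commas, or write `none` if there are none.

i → no match
ii → match
iii → no match
iv → no match

ii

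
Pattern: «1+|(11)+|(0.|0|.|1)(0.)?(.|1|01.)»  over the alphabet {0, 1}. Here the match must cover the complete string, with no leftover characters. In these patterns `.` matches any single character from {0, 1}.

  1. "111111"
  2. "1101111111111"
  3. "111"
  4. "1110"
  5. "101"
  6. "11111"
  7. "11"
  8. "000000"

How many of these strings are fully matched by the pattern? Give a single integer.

1. "111111" → match
2 → no match
3. "111" → match
4. "1110" → no match
5. "101" → no match
6. "11111" → match
7. "11" → match
8. "000000" → no match
Total matched: 4

4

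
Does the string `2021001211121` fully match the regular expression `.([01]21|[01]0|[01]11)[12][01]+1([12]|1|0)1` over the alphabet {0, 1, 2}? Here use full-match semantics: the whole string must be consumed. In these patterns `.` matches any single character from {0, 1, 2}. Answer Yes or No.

No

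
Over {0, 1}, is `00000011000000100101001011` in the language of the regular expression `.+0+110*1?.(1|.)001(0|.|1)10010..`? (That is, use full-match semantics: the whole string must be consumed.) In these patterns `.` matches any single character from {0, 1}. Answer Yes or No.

Yes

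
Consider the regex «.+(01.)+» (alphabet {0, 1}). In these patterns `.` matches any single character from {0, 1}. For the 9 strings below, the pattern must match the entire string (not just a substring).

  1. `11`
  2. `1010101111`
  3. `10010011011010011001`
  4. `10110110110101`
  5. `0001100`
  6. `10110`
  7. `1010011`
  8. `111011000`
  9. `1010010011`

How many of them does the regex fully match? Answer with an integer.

1. `11` → no match
2. `1010101111` → no match
3 → no match
4 → no match
5. `0001100` → no match
6. `10110` → no match
7. `1010011` → match
8. `111011000` → no match
9. `1010010011` → match
Total matched: 2

2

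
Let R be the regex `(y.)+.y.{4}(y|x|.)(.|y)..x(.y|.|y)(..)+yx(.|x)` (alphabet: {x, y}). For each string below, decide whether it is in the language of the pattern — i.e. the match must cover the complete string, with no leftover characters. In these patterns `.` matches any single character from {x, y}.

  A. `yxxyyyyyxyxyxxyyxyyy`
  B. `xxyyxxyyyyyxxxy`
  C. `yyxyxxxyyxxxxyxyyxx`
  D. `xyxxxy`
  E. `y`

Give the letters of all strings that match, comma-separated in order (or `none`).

C

A → no match
B → no match — must start with `y`
C → match
D → no match — must start with `y`
E → no match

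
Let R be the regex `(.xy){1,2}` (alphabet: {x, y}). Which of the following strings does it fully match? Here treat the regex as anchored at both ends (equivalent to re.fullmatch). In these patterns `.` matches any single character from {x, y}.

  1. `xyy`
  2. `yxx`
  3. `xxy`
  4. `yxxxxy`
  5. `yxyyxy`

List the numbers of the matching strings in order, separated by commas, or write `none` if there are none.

3, 5

1 → no match — must end with `xy`
2 → no match — must end with `xy`
3 → match
4 → no match
5 → match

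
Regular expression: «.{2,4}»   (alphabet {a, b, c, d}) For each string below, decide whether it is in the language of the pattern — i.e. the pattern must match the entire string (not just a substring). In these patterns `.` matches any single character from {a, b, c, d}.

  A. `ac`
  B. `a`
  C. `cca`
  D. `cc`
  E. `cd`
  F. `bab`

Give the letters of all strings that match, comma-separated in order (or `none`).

A. `ac` → match
B. `a` → no match
C. `cca` → match
D. `cc` → match
E. `cd` → match
F. `bab` → match

A, C, D, E, F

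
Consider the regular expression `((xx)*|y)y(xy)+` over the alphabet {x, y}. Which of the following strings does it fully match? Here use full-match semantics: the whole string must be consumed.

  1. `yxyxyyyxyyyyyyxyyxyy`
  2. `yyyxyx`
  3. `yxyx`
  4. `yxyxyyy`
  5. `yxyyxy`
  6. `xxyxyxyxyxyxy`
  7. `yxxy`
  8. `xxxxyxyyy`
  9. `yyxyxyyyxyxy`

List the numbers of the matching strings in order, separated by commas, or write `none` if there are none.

6

1 → no match — must end with `xy`
2 → no match — must end with `xy`
3 → no match — must end with `xy`
4 → no match — must end with `xy`
5 → no match
6 → match
7 → no match
8 → no match — must end with `xy`
9 → no match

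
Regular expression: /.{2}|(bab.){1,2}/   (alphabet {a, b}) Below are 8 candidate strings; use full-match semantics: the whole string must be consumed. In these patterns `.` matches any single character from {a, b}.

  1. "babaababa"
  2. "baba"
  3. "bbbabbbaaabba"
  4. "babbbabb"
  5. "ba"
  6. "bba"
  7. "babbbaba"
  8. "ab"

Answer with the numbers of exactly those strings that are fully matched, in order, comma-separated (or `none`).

1 → no match
2 → match
3 → no match
4 → match
5 → match
6 → no match
7 → match
8 → match

2, 4, 5, 7, 8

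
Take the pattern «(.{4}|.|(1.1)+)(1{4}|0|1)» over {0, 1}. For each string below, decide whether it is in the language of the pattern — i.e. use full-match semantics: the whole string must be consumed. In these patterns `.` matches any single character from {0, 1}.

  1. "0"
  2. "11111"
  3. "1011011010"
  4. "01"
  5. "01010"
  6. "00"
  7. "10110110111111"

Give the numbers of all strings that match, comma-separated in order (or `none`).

2, 3, 4, 5, 6

1 → no match
2 → match
3 → match
4 → match
5 → match
6 → match
7 → no match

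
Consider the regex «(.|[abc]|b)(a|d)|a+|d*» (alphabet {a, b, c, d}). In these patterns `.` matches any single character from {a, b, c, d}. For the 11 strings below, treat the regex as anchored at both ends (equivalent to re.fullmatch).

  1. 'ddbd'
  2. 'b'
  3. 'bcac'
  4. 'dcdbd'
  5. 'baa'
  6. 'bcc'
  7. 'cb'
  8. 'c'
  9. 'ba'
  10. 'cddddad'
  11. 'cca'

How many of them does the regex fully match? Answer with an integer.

1. 'ddbd' → no match
2. 'b' → no match
3. 'bcac' → no match
4. 'dcdbd' → no match
5. 'baa' → no match
6. 'bcc' → no match
7. 'cb' → no match
8. 'c' → no match
9. 'ba' → match
10. 'cddddad' → no match
11. 'cca' → no match
Total matched: 1

1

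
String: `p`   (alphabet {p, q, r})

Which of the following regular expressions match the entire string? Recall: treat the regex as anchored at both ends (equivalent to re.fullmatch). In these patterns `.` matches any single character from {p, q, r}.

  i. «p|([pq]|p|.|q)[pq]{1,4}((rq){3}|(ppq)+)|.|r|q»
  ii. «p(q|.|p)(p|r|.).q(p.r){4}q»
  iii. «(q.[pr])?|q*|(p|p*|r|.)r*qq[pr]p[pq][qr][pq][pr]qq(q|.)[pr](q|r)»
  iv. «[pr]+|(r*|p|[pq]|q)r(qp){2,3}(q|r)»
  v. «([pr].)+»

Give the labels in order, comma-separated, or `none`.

i, iv

i → match
ii → no match — must end with `rq`
iii → no match
iv → match
v → no match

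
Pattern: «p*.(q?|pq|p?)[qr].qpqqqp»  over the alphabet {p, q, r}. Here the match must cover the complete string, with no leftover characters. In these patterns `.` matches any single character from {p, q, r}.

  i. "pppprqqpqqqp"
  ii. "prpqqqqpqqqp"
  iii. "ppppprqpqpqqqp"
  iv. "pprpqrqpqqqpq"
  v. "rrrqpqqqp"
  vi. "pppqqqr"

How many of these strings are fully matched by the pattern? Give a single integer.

i → match
ii → match
iii → match
iv → no match — must end with "qpqqqp"
v → match
vi → no match — must end with "qpqqqp"
Total matched: 4

4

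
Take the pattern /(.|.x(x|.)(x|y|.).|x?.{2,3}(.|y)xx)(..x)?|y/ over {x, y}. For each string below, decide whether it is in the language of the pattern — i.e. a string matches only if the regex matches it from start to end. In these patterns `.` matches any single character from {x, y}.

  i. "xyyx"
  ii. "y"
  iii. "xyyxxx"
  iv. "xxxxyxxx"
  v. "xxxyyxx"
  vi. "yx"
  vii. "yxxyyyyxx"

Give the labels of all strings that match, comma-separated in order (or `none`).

i, ii, iii, iv, v

i → match
ii → match
iii → match
iv → match
v → match
vi → no match
vii → no match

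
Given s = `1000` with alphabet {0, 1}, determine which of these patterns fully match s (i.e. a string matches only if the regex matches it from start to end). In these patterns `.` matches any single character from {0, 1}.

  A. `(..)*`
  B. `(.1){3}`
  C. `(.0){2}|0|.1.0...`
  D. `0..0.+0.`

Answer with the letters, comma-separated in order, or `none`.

A → match
B → no match — must end with `1`
C → match
D → no match — must start with `0`

A, C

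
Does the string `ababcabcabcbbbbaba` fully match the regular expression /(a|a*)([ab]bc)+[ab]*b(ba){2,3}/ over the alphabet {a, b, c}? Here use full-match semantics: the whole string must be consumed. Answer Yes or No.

No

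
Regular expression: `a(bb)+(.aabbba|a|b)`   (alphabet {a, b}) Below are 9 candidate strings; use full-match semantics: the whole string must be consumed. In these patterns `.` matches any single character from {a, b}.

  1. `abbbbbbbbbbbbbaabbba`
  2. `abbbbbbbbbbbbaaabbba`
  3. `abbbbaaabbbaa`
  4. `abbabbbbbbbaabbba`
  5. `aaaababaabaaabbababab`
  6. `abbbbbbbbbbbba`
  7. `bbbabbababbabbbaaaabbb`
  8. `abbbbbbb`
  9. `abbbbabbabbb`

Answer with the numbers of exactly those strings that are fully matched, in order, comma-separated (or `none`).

1, 2, 6, 8

1 → match
2 → match
3 → no match
4 → no match
5 → no match — must start with `abb`
6 → match
7 → no match — must start with `abb`
8 → match
9 → no match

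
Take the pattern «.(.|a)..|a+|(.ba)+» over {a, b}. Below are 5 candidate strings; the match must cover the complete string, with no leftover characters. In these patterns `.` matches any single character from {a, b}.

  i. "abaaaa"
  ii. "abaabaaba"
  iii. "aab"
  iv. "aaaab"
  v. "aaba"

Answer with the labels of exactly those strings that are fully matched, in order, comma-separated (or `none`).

i → no match
ii → match
iii → no match
iv → no match
v → match

ii, v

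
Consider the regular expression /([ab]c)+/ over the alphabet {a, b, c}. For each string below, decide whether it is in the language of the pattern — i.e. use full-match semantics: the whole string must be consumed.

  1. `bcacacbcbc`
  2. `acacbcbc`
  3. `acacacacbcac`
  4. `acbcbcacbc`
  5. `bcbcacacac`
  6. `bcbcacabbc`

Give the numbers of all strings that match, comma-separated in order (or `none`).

1, 2, 3, 4, 5

1 → match
2 → match
3 → match
4 → match
5 → match
6 → no match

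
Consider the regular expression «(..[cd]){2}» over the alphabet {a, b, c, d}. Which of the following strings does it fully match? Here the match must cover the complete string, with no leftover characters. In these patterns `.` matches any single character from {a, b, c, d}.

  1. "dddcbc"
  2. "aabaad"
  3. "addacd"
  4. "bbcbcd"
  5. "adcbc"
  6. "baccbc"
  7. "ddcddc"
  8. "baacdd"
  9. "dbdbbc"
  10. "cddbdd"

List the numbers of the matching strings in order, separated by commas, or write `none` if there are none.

1, 3, 4, 6, 7, 9, 10

1. "dddcbc" → match
2. "aabaad" → no match
3. "addacd" → match
4. "bbcbcd" → match
5. "adcbc" → no match
6. "baccbc" → match
7. "ddcddc" → match
8. "baacdd" → no match
9. "dbdbbc" → match
10. "cddbdd" → match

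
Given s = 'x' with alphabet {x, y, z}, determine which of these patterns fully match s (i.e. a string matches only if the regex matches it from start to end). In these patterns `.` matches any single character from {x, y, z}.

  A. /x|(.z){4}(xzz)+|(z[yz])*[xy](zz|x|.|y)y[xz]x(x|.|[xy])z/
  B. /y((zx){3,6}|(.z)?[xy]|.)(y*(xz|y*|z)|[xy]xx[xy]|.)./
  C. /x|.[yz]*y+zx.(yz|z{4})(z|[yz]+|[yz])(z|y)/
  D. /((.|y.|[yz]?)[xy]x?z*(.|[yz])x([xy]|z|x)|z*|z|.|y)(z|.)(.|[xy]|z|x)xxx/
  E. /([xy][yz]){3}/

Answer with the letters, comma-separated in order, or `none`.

A, C

A → match
B → no match — must start with 'y'
C → match
D → no match — must end with 'xxx'
E → no match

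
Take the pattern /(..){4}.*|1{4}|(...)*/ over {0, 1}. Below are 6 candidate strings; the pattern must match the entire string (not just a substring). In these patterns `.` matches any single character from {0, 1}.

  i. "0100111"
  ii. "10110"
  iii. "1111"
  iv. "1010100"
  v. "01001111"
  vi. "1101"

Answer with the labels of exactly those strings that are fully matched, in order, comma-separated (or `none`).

iii, v

i → no match
ii → no match
iii → match
iv → no match
v → match
vi → no match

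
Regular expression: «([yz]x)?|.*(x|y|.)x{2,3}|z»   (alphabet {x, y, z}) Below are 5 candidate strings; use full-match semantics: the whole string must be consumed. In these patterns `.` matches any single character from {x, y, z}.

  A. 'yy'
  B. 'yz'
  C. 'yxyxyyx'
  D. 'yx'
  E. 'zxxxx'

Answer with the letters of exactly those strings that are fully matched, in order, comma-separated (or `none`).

D, E

A → no match
B → no match
C → no match
D → match
E → match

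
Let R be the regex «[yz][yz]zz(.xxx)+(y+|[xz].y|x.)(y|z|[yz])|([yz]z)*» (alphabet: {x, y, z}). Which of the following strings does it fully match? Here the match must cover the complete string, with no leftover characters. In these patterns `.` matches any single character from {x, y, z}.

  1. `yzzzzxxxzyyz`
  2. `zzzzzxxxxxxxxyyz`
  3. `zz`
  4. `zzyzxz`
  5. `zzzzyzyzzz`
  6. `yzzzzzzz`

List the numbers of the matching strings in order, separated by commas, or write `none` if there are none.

1, 2, 3, 5, 6

1 → match
2 → match
3 → match
4 → no match
5 → match
6 → match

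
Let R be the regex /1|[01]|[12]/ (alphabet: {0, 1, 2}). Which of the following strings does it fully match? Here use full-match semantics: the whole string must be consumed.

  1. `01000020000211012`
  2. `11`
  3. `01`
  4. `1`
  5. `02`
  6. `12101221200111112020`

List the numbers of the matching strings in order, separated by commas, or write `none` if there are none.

1 → no match
2 → no match
3 → no match
4 → match
5 → no match
6 → no match

4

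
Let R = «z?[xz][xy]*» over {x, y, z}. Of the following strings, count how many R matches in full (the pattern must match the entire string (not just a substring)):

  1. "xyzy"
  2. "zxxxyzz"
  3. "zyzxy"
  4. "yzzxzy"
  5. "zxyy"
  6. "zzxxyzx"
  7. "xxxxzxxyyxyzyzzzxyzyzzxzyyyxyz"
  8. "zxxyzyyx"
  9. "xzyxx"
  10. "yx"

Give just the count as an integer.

1. "xyzy" → no match
2. "zxxxyzz" → no match
3. "zyzxy" → no match
4. "yzzxzy" → no match
5. "zxyy" → match
6. "zzxxyzx" → no match
7 → no match
8. "zxxyzyyx" → no match
9. "xzyxx" → no match
10. "yx" → no match
Total matched: 1

1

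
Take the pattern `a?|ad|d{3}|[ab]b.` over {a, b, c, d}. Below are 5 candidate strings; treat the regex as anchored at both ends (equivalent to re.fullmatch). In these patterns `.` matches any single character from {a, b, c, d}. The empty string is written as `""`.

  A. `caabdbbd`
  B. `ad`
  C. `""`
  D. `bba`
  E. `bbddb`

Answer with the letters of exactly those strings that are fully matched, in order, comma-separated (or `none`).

A → no match
B → match
C → match
D → match
E → no match

B, C, D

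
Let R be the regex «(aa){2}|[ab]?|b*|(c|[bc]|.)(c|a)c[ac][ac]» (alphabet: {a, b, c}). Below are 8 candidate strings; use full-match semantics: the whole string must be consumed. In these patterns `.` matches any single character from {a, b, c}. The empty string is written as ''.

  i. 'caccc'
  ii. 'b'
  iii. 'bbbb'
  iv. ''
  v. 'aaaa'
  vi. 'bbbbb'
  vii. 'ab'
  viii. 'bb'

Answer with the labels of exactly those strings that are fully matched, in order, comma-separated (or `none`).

i, ii, iii, iv, v, vi, viii

i. 'caccc' → match
ii. 'b' → match
iii. 'bbbb' → match
iv. '' → match
v. 'aaaa' → match
vi. 'bbbbb' → match
vii. 'ab' → no match
viii. 'bb' → match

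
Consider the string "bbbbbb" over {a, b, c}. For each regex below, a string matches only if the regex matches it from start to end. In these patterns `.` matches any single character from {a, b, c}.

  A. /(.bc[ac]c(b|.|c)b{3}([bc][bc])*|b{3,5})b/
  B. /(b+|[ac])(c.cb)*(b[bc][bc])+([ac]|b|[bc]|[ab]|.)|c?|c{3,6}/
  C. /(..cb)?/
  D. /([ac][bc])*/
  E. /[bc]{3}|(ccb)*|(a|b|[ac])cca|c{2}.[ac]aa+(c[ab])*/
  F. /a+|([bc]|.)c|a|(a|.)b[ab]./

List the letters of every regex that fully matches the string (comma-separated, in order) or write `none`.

A → match
B → match
C → no match
D → no match
E → no match
F → no match

A, B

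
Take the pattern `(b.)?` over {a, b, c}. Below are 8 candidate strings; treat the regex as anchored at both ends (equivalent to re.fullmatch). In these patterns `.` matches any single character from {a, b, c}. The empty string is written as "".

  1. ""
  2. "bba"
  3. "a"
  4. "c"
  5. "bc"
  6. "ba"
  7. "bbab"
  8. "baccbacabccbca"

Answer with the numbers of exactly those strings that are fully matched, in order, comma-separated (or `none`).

1, 5, 6

1 → match
2 → no match
3 → no match
4 → no match
5 → match
6 → match
7 → no match
8 → no match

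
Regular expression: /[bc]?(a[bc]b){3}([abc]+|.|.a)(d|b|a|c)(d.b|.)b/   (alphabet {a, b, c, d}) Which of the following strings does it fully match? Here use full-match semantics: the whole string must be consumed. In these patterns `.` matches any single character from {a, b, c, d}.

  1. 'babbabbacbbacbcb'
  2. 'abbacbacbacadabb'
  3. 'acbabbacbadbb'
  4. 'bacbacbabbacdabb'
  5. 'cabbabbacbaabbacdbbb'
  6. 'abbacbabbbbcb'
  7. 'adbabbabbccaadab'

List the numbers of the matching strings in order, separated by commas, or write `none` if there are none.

1, 2, 3, 4, 5, 6

1 → match
2 → match
3 → match
4 → match
5 → match
6 → match
7 → no match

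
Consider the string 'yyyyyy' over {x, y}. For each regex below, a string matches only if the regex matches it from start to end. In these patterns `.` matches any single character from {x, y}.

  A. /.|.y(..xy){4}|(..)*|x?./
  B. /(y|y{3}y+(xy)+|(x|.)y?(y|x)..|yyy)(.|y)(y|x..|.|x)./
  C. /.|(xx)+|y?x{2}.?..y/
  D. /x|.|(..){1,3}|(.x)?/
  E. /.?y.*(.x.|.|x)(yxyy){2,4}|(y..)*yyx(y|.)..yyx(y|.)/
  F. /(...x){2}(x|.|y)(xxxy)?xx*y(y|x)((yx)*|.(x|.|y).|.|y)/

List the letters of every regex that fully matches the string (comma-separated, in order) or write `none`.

A, B, D

A → match
B → match
C → no match
D → match
E → no match
F → no match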